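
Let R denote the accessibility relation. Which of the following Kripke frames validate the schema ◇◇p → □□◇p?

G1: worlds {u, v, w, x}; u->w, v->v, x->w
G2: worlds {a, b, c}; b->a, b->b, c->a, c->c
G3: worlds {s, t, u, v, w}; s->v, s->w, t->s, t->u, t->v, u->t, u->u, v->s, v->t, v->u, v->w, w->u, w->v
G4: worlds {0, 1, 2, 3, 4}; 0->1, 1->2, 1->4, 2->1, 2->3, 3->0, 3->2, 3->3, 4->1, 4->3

G1

This is the axiom for a generalized confluence (Geach) condition; its first-order frame correspondent is ∀x ∀y ∀z ((xR²y ∧ xR²z) → ∃w (y = w ∧ zRw)).
G1: satisfies the condition.
G2: fails — bR²a, bR²a but no w with a=w and aRw.
G3: fails — sR²s, sR²s but no w* with s=w* and sRw*.
G4: fails — 0R²2, 0R²2 but no w with 2=w and 2Rw.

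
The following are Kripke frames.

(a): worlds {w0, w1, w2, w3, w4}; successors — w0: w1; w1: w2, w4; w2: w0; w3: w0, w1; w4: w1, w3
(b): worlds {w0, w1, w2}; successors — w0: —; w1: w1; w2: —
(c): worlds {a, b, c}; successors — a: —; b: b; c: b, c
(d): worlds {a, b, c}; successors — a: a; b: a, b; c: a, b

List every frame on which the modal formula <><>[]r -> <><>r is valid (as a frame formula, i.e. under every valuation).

(b), (c), (d)

Frame correspondent (Sahlqvist): forall x forall y (x R^2 y -> exists w (yRw & x R^2 w)) — i.e. a generalized confluence (Geach) condition.
(a): fails — w0R²w2 but no w with w2Rw and w0R²w.
(b): holds.
(c): holds.
(d): holds.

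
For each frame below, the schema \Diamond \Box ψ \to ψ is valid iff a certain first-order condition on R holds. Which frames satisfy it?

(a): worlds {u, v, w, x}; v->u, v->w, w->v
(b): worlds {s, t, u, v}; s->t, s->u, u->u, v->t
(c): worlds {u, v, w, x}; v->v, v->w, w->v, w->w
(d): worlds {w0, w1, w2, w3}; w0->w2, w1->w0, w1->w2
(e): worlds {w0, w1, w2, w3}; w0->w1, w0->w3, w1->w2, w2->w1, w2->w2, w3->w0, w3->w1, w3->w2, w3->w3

(c)

This is the axiom for symmetry; its first-order frame correspondent is \forall x \forall y (Rxy \to Ryx).
(a): fails — Rvu but not Ruv.
(b): fails — Rsu but not Rus.
(c): ✓.
(d): fails — Rw1w2 but not Rw2w1.
(e): fails — Rw3w1 but not Rw1w3.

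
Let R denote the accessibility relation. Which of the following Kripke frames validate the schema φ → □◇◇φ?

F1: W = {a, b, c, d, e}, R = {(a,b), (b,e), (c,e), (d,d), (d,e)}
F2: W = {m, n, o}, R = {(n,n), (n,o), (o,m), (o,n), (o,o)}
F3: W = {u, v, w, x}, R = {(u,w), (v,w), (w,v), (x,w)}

This is the axiom for a generalized confluence (Geach) condition; its first-order frame correspondent is ∀x ∀z (xRz → ∃w (x = w ∧ zR²w)).
F1: fails — aRb but no w with a=w and bR²w.
F2: fails — oRm but no w with o=w and mR²w.
F3: fails — uRw but no t with u=t and wR²t.
Valid on no frame.

none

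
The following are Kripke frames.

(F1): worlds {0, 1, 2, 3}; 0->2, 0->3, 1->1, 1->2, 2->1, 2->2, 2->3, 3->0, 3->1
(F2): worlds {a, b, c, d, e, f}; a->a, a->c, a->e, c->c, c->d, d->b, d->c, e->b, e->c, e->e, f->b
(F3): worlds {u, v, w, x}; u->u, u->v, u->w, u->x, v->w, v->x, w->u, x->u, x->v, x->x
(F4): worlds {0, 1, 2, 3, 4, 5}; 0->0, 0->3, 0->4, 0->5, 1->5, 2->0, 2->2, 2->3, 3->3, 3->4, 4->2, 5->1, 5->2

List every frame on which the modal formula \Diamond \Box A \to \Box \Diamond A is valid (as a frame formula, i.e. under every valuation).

Frame correspondent (Sahlqvist): \forall x \forall y \forall z (Rxy \wedge Rxz \to \exists w (Ryw \wedge Rzw)) — i.e. convergence.
(F1): ✓.
(F2): fails — Rdc and Rdb but c and b have no common successor.
(F3): fails — Ruv and Ruw but v and w have no common successor.
(F4): fails — R00 and R04 but 0 and 4 have no common successor.

(F1)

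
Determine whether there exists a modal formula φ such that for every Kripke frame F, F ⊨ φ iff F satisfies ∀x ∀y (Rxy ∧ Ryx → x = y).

No — not modally definable

Any modally definable frame class is closed under surjective bounded morphisms.
The 8-cycle (worlds s,t,u,v,w,x,y,z with s→t→u→v→w→x→y→z→s) is antisymmetric. Sending even-indexed worlds to • and odd-indexed worlds to ∘ is a surjective bounded morphism onto the two-world frame with •↔∘, which is not antisymmetric.
So the class is not modally definable.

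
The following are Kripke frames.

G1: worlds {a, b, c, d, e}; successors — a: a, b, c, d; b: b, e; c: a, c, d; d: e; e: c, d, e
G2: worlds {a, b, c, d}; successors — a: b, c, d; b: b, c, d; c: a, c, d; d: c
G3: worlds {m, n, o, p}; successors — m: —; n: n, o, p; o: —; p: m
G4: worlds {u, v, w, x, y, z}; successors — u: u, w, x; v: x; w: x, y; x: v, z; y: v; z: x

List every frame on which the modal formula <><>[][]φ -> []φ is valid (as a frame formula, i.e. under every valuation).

none

The schema corresponds to a generalized confluence (Geach) condition: forall x forall y forall z ((x R^2 y & xRz) -> exists w (y R^2 w & z = w)).
G1: fails — aR²b, aRa but no w with bR²w and a=w.
G2: fails — aR²d, aRb but no w with dR²w and b=w.
G3: fails — nR²m, nRn but no w with mR²w and n=w.
G4: fails — uR²v, uRu but no t with vR²t and u=t.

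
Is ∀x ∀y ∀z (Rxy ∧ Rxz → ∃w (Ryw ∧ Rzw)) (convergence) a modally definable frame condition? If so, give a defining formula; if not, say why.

Yes — defined by ◇□r → □◇r

The condition is convergence. A defining modal formula is ◇□r → □◇r.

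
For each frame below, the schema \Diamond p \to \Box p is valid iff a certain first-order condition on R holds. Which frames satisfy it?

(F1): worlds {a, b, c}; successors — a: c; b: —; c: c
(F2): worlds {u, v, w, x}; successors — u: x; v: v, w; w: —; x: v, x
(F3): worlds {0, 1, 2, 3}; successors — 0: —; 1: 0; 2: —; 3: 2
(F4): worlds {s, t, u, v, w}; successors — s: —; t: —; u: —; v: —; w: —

This is the axiom for partial functionality; its first-order frame correspondent is \forall x \forall y \forall z (Rxy \wedge Rxz \to y = z).
(F1): satisfies the condition.
(F2): fails — v sees both v and w.
(F3): satisfies the condition.
(F4): satisfies the condition.
Valid on: (F1), (F3), (F4).

(F1), (F3), (F4)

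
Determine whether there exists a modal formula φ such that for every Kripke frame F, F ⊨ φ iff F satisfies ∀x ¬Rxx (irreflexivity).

Modal frame validity is preserved under surjective bounded morphisms.
The 4-cycle (worlds s,t,u,v with s→t→u→v→s) is irreflexive, and the map sending every world to a single reflexive point • is a surjective bounded morphism (forth: every edge maps to (•,•); back: every world has a successor). So any modal formula valid on the 4-cycle is also valid on the reflexive point, which is not irreflexive.
So no modal formula (or set of formulas) defines exactly the irreflexive frames.

No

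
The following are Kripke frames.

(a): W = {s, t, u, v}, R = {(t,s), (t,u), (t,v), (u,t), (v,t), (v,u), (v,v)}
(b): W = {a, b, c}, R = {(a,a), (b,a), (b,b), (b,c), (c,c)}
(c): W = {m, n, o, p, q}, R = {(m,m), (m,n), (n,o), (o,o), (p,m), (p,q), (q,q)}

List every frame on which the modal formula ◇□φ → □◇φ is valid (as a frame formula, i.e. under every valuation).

The schema corresponds to convergence: ∀x ∀y ∀z (Rxy ∧ Rxz → ∃w (Ryw ∧ Rzw)).
(a): fails — Rtv and Rts but v and s have no common successor.
(b): fails — Rbc and Rba but c and a have no common successor.
(c): fails — Rmm and Rmn but m and n have no common successor.

none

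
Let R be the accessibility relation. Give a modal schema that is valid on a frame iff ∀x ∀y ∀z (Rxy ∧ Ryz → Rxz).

□q → □□q

This is transitivity; the standard corresponding axiom is 4: □q → □□q.
Suppose □q→□□q is valid. Take Rxy, Ryz and set V(q)={w : Rxw}. Then □q at x, so □□q at x, so □q at y, so q at z, i.e. Rxz.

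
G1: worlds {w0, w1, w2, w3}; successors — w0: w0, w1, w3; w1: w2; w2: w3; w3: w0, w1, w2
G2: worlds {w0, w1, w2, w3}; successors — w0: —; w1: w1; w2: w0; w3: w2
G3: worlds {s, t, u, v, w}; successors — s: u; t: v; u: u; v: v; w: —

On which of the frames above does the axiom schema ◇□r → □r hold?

G3

Frame correspondent (Sahlqvist): ∀x ∀y ∀z (Rxy ∧ Rxz → Ryz) — i.e. the Euclidean property.
G1: fails — Rw0w1 and Rw0w1 but not Rw1w1.
G2: fails — Rw2w0 and Rw2w0 but not Rw0w0.
G3: satisfies the condition.
Valid on: G3.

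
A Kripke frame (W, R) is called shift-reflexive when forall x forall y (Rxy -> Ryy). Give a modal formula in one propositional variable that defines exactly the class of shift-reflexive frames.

This is shift-reflexivity; the standard corresponding axiom is T□: □(□s → s).
Suppose □(□s→s) is valid. Take Rxy and set V(s)={w : Ryw}. Then at y, □s holds; since □(□s→s) at x, □s→s at y, so s at y, i.e. Ryy.

□(□s → s)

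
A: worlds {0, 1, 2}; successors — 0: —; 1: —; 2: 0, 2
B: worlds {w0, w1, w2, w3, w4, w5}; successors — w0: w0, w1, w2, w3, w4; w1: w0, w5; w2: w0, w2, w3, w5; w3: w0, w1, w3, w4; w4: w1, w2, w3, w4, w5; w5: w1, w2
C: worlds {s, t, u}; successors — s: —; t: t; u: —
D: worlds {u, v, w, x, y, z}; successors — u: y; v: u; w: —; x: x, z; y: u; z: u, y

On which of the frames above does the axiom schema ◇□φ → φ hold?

C

This is the axiom for symmetry; its first-order frame correspondent is ∀x ∀y (Rxy → Ryx).
A: fails — R20 but not R02.
B: fails — Rw3w1 but not Rw1w3.
C: ✓.
D: fails — Rvu but not Ruv.
Valid on: C.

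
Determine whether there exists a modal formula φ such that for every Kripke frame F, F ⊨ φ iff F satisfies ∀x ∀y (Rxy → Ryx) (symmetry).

This is a Sahlqvist condition; the B axiom r → □◇r defines it.

Yes, by r → □◇r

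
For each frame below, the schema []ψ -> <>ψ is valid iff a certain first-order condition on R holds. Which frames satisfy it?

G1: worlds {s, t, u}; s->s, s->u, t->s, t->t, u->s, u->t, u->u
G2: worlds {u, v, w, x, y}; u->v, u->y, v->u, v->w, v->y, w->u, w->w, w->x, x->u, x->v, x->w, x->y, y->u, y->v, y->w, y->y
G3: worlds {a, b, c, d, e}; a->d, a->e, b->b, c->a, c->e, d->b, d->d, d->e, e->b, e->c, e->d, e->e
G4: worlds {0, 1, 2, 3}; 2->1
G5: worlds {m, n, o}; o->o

Frame correspondent (Sahlqvist): forall x exists y Rxy — i.e. seriality.
G1: satisfies the condition.
G2: satisfies the condition.
G3: satisfies the condition.
G4: fails — world 0 has no successor.
G5: fails — world m has no successor.
Valid on: G1, G2, G3.

G1, G2, G3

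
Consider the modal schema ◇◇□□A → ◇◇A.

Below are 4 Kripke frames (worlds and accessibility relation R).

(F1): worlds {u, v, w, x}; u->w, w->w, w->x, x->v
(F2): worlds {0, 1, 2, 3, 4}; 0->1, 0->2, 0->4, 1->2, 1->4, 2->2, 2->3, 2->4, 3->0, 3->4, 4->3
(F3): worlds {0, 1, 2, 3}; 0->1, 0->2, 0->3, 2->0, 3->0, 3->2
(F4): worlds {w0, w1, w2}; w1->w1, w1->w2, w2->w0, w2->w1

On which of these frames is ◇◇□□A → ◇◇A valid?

This is the axiom for a generalized confluence (Geach) condition; its first-order frame correspondent is ∀x ∀y (xR²y → ∃w (yR²w ∧ xR²w)).
(F1): fails — uR²x but no t with xR²t and uR²t.
(F2): satisfies the condition.
(F3): fails — 2R²1 but no w with 1R²w and 2R²w.
(F4): fails — w1R²w0 but no w with w0R²w and w1R²w.

(F2)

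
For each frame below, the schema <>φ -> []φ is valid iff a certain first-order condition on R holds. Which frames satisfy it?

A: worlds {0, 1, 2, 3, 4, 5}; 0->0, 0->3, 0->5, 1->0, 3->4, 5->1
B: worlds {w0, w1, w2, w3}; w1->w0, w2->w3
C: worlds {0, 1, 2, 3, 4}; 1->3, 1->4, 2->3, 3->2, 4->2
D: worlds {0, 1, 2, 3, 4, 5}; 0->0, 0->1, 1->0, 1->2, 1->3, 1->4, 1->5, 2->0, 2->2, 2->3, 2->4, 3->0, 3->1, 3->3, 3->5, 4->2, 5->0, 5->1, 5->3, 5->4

B

Frame correspondent (Sahlqvist): forall x forall y forall z (Rxy & Rxz -> y = z) — i.e. partial functionality.
A: fails — 0 sees both 0 and 3.
B: ✓.
C: fails — 1 sees both 3 and 4.
D: fails — 0 sees both 0 and 1.
Valid on: B.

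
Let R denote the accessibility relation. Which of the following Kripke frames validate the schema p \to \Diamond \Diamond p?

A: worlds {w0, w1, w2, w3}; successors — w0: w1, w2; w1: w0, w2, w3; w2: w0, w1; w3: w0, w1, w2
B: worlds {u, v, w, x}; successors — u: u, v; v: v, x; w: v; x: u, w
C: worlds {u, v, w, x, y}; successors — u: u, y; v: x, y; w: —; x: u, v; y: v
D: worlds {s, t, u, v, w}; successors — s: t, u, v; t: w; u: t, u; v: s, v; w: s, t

A, D

The schema corresponds to a generalized confluence (Geach) condition: \forall x \exists w (x = w \wedge x R^2 w).
A: condition met.
B: fails — at w but no t with w=t and wR²t.
C: fails — at w but no t with w=t and wR²t.
D: condition met.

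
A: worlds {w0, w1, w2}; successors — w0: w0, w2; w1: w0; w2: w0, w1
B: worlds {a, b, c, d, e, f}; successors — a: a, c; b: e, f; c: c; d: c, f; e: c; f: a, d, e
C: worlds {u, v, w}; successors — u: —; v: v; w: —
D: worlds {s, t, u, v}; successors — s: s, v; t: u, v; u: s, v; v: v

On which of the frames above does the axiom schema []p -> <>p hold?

Frame correspondent (Sahlqvist): forall x exists y Rxy — i.e. seriality.
A: satisfies the condition.
B: satisfies the condition.
C: fails — world u has no successor.
D: satisfies the condition.

A, B, D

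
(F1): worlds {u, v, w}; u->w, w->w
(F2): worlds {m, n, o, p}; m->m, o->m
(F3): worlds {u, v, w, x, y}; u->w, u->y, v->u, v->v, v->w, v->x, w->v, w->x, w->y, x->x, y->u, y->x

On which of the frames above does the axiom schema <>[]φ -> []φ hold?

(F1), (F2)

This is the axiom for the Euclidean property; its first-order frame correspondent is forall x forall y forall z (Rxy & Rxz -> Ryz).
(F1): condition met.
(F2): condition met.
(F3): fails — Ruw and Ruw but not Rww.
Valid on: (F1), (F2).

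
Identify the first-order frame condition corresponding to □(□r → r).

Shift-reflexivity

Suppose □(□r→r) is valid. Take Rxy and set V(r)={w : Ryw}. Then at y, □r holds; since □(□r→r) at x, □r→r at y, so r at y, i.e. Ryy.
The converse is a direct semantic check.
Frame condition: ∀x ∀y (Rxy → Ryy).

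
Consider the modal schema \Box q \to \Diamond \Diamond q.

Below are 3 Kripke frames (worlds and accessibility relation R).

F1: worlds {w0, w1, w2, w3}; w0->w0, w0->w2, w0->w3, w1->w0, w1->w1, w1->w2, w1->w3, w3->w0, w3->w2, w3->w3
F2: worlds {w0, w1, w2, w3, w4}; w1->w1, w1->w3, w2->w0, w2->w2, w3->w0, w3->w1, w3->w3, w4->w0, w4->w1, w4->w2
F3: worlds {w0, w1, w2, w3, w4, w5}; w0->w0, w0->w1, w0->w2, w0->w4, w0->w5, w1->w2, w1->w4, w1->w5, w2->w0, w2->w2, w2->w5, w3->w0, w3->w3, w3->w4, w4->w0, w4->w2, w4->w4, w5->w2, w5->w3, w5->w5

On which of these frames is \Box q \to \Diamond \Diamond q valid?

F3

The schema corresponds to a generalized confluence (Geach) condition: \forall x \exists w (xRw \wedge x R^2 w).
F1: fails — at w2 but no w with w2Rw and w2R²w.
F2: fails — at w0 but no w with w0Rw and w0R²w.
F3: ✓.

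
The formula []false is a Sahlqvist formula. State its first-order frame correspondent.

This schema is the Ver axiom.
Its frame correspondent is emptiness of R — forall x forall y ~Rxy.

Emptiness of R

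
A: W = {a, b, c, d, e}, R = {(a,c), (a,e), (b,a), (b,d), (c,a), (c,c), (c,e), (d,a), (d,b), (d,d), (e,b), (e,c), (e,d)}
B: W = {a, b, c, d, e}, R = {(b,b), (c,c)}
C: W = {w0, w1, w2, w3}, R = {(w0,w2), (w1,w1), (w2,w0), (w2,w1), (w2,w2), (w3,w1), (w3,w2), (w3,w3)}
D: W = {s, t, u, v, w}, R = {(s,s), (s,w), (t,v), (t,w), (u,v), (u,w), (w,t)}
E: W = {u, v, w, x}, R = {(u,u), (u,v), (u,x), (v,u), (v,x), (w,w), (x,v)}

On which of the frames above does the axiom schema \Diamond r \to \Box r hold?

B

This is the axiom for partial functionality; its first-order frame correspondent is \forall x \forall y \forall z (Rxy \wedge Rxz \to y = z).
A: fails — a sees both c and e.
B: satisfies the condition.
C: fails — w2 sees both w0 and w1.
D: fails — s sees both s and w.
E: fails — u sees both u and v.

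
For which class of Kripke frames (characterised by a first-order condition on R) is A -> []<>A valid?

symmetry

Suppose A→□◇A is valid. Take Rxy and set V(A)={x}. Then A at x, so □◇A at x, so ◇A at y, so some z with Ryz has A; z=x, i.e. Ryx.
Conversely, on a frame with symmetry the schema holds at every world under every valuation.
So the correspondent is symmetry.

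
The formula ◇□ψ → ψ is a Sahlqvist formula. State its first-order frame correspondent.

Replacing ψ by ¬ψ and contraposing gives the equivalent schema ψ → □◇ψ.
Suppose ψ→□◇ψ is valid. Take Rxy and set V(ψ)={x}. Then ψ at x, so □◇ψ at x, so ◇ψ at y, so some z with Ryz has ψ; z=x, i.e. Ryx.
Conversely, any frame satisfying ∀x ∀y (Rxy → Ryx) validates the schema.
So the correspondent is symmetry.

symmetry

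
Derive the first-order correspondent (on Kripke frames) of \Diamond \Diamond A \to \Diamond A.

\forall x \forall y (x R^2 y \to \exists w (y = w \wedge xRw))

This is a Sahlqvist (Geach-type) schema ◇^2□^0A → □^0◇^1A.
Minimal-valuation argument: fix x; take any y with xR^2y and any z with xR^0z. Set V(A) to the set of worlds R-reachable from y in exactly 0 steps. Then □^0A holds at y, so the antecedent holds at x; validity forces ◇^1A at z, giving a w with zR^1w and yR^0w.
First-order correspondent: \forall x \forall y (x R^2 y \to \exists w (y = w \wedge xRw)).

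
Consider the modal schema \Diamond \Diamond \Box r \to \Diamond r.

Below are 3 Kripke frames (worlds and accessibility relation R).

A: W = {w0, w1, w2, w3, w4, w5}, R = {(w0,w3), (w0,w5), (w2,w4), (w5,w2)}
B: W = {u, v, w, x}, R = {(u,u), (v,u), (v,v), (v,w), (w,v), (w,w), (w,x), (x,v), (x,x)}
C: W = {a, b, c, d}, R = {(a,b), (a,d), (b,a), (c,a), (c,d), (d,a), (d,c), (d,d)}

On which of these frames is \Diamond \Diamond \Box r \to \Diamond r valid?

C

Frame correspondent (Sahlqvist): \forall x \forall y (x R^2 y \to \exists w (yRw \wedge xRw)) — i.e. a generalized confluence (Geach) condition.
A: fails — w0R²w2 but no w with w2Rw and w0Rw.
B: fails — wR²u but no t with uRt and wRt.
C: ✓.
Valid on: C.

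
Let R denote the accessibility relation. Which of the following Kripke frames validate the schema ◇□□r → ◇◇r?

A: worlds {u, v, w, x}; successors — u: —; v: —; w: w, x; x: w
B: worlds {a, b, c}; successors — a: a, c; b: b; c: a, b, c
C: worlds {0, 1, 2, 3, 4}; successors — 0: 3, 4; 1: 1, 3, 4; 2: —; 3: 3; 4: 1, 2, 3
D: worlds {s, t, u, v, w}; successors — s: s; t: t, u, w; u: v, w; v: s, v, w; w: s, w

This is the axiom for a generalized confluence (Geach) condition; its first-order frame correspondent is ∀x ∀y (xRy → ∃w (yR²w ∧ xR²w)).
A: satisfies the condition.
B: satisfies the condition.
C: fails — 4R2 but no w with 2R²w and 4R²w.
D: satisfies the condition.

A, B, D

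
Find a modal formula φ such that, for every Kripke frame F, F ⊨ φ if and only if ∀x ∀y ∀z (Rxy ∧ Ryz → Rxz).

This is transitivity; the standard corresponding axiom is 4: □ψ → □□ψ.

□ψ → □□ψ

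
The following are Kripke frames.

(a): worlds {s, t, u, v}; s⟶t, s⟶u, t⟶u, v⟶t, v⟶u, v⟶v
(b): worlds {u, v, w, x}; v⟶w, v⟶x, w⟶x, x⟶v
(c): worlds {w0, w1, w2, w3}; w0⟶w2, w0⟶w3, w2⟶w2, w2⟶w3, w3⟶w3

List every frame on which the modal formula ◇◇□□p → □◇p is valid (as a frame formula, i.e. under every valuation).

Frame correspondent (Sahlqvist): ∀x ∀y ∀z ((xR²y ∧ xRz) → ∃w (yR²w ∧ zRw)) — i.e. a generalized confluence (Geach) condition.
(a): fails — sR²u, sRt but no w with uR²w and tRw.
(b): fails — vR²x, vRx but no t with xR²t and xRt.
(c): ✓.
Valid on: (c).

(c)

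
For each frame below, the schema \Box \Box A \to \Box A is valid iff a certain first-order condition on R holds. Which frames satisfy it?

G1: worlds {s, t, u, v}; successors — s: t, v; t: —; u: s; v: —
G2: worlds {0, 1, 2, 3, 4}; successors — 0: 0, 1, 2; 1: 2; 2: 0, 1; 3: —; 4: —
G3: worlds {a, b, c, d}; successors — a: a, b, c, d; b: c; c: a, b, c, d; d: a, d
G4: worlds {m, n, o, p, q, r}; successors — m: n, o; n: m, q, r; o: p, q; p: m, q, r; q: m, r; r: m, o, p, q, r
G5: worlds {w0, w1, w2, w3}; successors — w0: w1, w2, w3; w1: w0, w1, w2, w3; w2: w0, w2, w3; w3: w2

G3, G5

The schema corresponds to density: \forall x \forall y (Rxy \to \exists z (Rxz \wedge Rzy)).
G1: fails — Rus but no z with Ruz and Rzs.
G2: fails — R12 but no z with R1z and Rz2.
G3: ✓.
G4: fails — Rop but no z with Roz and Rzp.
G5: ✓.
Valid on: G3, G5.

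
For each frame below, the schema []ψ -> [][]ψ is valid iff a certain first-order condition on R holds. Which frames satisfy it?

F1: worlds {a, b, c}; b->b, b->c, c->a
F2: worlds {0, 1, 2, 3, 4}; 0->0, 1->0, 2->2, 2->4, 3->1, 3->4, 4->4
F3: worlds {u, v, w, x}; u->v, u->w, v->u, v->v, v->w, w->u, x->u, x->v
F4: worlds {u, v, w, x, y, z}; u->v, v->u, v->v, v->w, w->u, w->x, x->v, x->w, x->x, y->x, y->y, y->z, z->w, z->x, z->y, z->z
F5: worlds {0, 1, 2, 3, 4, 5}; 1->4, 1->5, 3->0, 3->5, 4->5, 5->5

F5

This is the axiom for transitivity; its first-order frame correspondent is forall x forall y forall z (Rxy & Ryz -> Rxz).
F1: fails — Rbc and Rca but not Rba.
F2: fails — R31 and R10 but not R30.
F3: fails — Ruv and Rvu but not Ruu.
F4: fails — Ruv and Rvw but not Ruw.
F5: satisfies the condition.
Valid on: F5.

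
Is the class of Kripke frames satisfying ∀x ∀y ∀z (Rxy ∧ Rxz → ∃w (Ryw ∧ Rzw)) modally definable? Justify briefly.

The condition is convergence. A defining modal formula is ◇□p → □◇p.
Suppose ◇□p→□◇p is valid. Take Rxy, Rxz and set V(p)={w : Ryw}. Then □p at y so ◇□p at x, so □◇p at x, so ◇p at z, giving w with Rzw and Ryw.

Definable; ◇□p → □◇p defines it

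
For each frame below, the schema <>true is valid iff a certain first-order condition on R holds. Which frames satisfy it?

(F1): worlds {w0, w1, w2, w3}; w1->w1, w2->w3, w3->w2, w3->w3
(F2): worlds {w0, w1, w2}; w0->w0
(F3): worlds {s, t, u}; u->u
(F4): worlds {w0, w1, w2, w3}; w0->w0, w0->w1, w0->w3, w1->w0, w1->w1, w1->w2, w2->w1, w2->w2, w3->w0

The schema corresponds to seriality: forall x exists y Rxy.
(F1): fails — world w0 has no successor.
(F2): fails — world w1 has no successor.
(F3): fails — world s has no successor.
(F4): holds.

(F4)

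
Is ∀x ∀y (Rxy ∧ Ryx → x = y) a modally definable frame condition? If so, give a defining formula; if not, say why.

Any modally definable frame class is closed under surjective bounded morphisms.
The 8-cycle (worlds w0,w1,w2,w3,w4,w5,w6,w7 with w0→w1→w2→w3→w4→w5→w6→w7→w0) is antisymmetric. Sending even-indexed worlds to s and odd-indexed worlds to t is a surjective bounded morphism onto the two-world frame with s↔t, which is not antisymmetric.
So the class is not modally definable.

Not modally definable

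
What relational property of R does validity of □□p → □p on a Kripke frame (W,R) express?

density: ∀x ∀y (Rxy → ∃z (Rxz ∧ Rzy))

This is the C4 axiom.
It corresponds to density: ∀x ∀y (Rxy → ∃z (Rxz ∧ Rzy)).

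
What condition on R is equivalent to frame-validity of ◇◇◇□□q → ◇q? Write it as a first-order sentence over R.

This is a Sahlqvist (Geach-type) schema ◇^3□^2q → □^0◇^1q.
Minimal-valuation argument: fix x; take any y with xR^3y and any z with xR^0z. Set V(q) to the set of worlds R-reachable from y in exactly 2 steps. Then □^2q holds at y, so the antecedent holds at x; validity forces ◇^1q at z, giving a w with zR^1w and yR^2w.
First-order correspondent: ∀x ∀y (xR³y → ∃w (yR²w ∧ xRw)).

∀x ∀y (xR³y → ∃w (yR²w ∧ xRw))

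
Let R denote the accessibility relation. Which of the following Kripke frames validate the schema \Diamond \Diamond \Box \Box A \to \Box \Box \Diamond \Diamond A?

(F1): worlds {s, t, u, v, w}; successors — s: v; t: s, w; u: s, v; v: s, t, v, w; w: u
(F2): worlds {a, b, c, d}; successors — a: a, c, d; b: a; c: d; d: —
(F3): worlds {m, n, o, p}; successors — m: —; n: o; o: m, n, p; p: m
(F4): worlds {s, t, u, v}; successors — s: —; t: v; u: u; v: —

The schema corresponds to a generalized confluence (Geach) condition: \forall x \forall y \forall z ((x R^2 y \wedge x R^2 z) \to \exists w (y R^2 w \wedge z R^2 w)).
(F1): holds.
(F2): fails — aR²a, aR²c but no w with aR²w and cR²w.
(F3): fails — nR²m, nR²m but no w with mR²w and mR²w.
(F4): holds.

(F1), (F4)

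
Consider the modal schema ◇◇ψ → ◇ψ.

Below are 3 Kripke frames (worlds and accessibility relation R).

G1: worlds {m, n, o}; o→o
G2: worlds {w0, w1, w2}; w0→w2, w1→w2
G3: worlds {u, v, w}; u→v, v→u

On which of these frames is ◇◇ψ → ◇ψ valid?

G1, G2

The schema corresponds to transitivity: ∀x ∀y ∀z (Rxy ∧ Ryz → Rxz).
G1: condition met.
G2: condition met.
G3: fails — Ruv and Rvu but not Ruu.
Valid on: G1, G2.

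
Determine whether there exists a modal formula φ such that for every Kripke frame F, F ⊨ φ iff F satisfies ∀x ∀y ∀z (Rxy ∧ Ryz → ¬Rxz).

Any modally definable frame class is closed under surjective bounded morphisms.
The 7-cycle (worlds 0,1,2,3,4,5,6 with 0→1→2→3→4→5→6→0) is intransitive. Mapping every world to a single reflexive point • is a surjective bounded morphism; the reflexive point is not intransitive (R••∧R•• but R••).
So no modal formula (or set of formulas) defines exactly the intransitive frames.

No — not modally definable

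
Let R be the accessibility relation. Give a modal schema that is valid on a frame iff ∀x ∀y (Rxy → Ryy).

This is shift-reflexivity; the standard corresponding axiom is T□: □(□s → s).
Suppose □(□s→s) is valid. Take Rxy and set V(s)={w : Ryw}. Then at y, □s holds; since □(□s→s) at x, □s→s at y, so s at y, i.e. Ryy.

□(□s → s)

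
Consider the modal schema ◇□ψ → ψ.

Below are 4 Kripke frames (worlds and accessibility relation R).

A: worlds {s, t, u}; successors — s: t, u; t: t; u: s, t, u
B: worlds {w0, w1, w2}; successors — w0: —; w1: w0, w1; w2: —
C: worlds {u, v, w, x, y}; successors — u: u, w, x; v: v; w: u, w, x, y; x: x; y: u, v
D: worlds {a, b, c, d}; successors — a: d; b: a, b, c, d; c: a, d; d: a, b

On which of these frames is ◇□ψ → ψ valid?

The schema corresponds to a generalized confluence (Geach) condition: ∀x ∀y (xRy → ∃w (yRw ∧ x = w)).
A: fails — sRt but no w with tRw and s=w.
B: fails — w1Rw0 but no w with w0Rw and w1=w.
C: fails — uRx but no t with xRt and u=t.
D: fails — bRa but no w with aRw and b=w.
Valid on no frame.

none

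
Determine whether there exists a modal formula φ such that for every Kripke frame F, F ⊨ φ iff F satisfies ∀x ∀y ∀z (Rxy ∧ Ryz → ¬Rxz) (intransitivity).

Not modally definable

Any modally definable frame class is closed under surjective bounded morphisms.
The 7-cycle (worlds a,b,c,d,e,f,g with a→b→c→d→e→f→g→a) is intransitive. Mapping every world to a single reflexive point • is a surjective bounded morphism; the reflexive point is not intransitive (R••∧R•• but R••).
So the class is not modally definable.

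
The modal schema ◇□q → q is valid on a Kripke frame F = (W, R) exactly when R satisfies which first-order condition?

Replacing q by ¬q and contraposing gives the equivalent schema q → □◇q.
Suppose q→□◇q is valid. Take Rxy and set V(q)={x}. Then q at x, so □◇q at x, so ◇q at y, so some z with Ryz has q; z=x, i.e. Ryx.

Symmetry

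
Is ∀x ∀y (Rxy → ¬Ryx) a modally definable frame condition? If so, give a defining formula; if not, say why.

Any modally definable frame class is closed under surjective bounded morphisms.
The 4-cycle (worlds a,b,c,d with a→b→c→d→a) is asymmetric. Mapping every world to a single reflexive point • is a surjective bounded morphism, and the reflexive point is not asymmetric (R•• but asymmetry requires ¬R••).
Hence asymmetry is not modally definable.

No — not modally definable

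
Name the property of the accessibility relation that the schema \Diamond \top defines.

◇⊤ holds at w iff w has a successor, so frame-validity of ◇⊤ is exactly seriality. Equivalently via □p → ◇p:
Suppose □p→◇p is valid. At any x set V(p)=W. Then □p at x, so ◇p at x, so x has a successor.
Conversely, any frame satisfying \forall x \exists y Rxy validates the schema.
So the correspondent is seriality.

seriality: \forall x \exists y Rxy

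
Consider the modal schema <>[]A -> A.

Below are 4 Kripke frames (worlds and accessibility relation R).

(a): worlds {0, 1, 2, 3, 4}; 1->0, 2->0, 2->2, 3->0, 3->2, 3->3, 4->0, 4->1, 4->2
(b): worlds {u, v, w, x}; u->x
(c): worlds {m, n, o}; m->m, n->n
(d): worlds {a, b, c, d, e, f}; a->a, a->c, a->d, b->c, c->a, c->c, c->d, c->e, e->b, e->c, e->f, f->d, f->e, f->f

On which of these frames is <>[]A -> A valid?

Frame correspondent (Sahlqvist): forall x forall y (Rxy -> Ryx) — i.e. symmetry.
(a): fails — R10 but not R01.
(b): fails — Rux but not Rxu.
(c): ✓.
(d): fails — Rbc but not Rcb.
Valid on: (c).

(c)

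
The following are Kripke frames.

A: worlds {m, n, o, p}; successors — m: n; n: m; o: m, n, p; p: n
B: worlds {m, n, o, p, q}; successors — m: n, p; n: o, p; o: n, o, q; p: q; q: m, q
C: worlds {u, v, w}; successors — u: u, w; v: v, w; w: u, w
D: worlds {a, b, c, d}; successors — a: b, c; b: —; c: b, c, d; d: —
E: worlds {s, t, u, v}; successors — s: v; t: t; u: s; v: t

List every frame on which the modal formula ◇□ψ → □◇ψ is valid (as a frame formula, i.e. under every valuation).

The schema corresponds to convergence: ∀x ∀y ∀z (Rxy ∧ Rxz → ∃w (Ryw ∧ Rzw)).
A: fails — Rom and Ron but m and n have no common successor.
B: fails — Rmn and Rmp but n and p have no common successor.
C: satisfies the condition.
D: fails — Rab and Rab but b and b have no common successor.
E: satisfies the condition.
Valid on: C, E.

C, E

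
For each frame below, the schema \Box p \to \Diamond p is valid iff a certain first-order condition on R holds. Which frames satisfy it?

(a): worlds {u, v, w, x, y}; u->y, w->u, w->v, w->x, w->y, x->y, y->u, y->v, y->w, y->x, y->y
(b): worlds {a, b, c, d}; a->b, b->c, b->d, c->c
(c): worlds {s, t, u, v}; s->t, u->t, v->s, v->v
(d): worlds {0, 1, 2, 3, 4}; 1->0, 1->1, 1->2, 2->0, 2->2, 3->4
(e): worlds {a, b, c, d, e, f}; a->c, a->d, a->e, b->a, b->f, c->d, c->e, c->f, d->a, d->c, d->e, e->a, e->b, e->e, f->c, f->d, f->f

The schema corresponds to seriality: \forall x \exists y Rxy.
(a): fails — world v has no successor.
(b): fails — world d has no successor.
(c): fails — world t has no successor.
(d): fails — world 0 has no successor.
(e): condition met.
Valid on: (e).

(e)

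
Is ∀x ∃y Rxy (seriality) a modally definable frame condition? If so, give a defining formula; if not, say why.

The condition is seriality. A defining modal formula is □r → ◇r.

Yes — defined by □r → ◇r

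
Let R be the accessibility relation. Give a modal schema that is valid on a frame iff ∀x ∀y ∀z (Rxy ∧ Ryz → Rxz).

□p → □□p

The condition is transitivity. The 4 schema □p → □□p defines it.
Suppose □p→□□p is valid. Take Rxy, Ryz and set V(p)={w : Rxw}. Then □p at x, so □□p at x, so □p at y, so p at z, i.e. Rxz.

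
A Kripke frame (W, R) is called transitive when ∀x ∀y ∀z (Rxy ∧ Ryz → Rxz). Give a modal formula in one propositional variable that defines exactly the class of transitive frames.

The condition is transitivity. The 4 schema □p → □□p defines it.
Suppose □p→□□p is valid. Take Rxy, Ryz and set V(p)={w : Rxw}. Then □p at x, so □□p at x, so □p at y, so p at z, i.e. Rxz.

□p → □□p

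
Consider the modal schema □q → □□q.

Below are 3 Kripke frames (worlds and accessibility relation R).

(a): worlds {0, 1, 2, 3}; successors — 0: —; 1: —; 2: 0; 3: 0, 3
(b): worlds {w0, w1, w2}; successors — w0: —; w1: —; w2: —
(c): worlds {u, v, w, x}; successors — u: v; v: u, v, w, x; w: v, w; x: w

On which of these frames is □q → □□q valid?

The schema corresponds to transitivity: ∀x ∀y ∀z (Rxy ∧ Ryz → Rxz).
(a): ✓.
(b): ✓.
(c): fails — Ruv and Rvw but not Ruw.
Valid on: (a), (b).

(a), (b)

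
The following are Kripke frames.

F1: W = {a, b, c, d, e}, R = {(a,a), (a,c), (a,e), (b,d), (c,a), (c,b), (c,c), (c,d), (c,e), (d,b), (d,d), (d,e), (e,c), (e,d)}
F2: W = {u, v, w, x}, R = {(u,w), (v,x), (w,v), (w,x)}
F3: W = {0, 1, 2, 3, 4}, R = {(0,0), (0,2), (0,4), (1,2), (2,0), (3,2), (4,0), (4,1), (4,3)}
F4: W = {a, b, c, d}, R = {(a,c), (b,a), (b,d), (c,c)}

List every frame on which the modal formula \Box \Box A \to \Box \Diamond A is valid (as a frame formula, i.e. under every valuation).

F1, F3

The schema corresponds to a generalized confluence (Geach) condition: \forall x \forall z (xRz \to \exists w (x R^2 w \wedge zRw)).
F1: condition met.
F2: fails — vRx but no t with vR²t and xRt.
F3: condition met.
F4: fails — bRd but no w with bR²w and dRw.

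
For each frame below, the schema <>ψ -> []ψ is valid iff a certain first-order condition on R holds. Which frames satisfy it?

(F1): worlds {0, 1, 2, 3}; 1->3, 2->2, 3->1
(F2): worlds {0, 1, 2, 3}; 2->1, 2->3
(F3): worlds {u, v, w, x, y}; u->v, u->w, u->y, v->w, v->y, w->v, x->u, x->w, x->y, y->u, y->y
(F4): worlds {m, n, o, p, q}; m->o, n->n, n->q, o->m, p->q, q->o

(F1)

The schema corresponds to partial functionality: forall x forall y forall z (Rxy & Rxz -> y = z).
(F1): satisfies the condition.
(F2): fails — 2 sees both 1 and 3.
(F3): fails — u sees both v and w.
(F4): fails — n sees both n and q.
Valid on: (F1).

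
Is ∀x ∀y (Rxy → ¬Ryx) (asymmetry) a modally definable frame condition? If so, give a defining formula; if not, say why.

Modal frame validity is preserved under surjective bounded morphisms.
The 3-cycle (worlds a,b,c with a→b→c→a) is asymmetric. Mapping every world to a single reflexive point • is a surjective bounded morphism, and the reflexive point is not asymmetric (R•• but asymmetry requires ¬R••).
So no modal formula (or set of formulas) defines exactly the asymmetric frames.

Not modally definable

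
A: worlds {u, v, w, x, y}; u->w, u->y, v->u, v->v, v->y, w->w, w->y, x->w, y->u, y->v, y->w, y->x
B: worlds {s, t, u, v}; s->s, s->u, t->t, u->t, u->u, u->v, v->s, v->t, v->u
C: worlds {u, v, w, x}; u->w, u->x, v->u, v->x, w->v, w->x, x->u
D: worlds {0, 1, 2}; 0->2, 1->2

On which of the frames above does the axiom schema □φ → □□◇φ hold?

Frame correspondent (Sahlqvist): ∀x ∀z (xR²z → ∃w (xRw ∧ zRw)) — i.e. a generalized confluence (Geach) condition.
A: fails — vR²x but no t with vRt and xRt.
B: fails — sR²t but no w with sRw and tRw.
C: fails — uR²x but no t with uRt and xRt.
D: ✓.
Valid on: D.

D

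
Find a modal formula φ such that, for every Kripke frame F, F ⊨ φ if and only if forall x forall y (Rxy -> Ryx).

A defining formula is q → □◇q (the B axiom).

q → □◇q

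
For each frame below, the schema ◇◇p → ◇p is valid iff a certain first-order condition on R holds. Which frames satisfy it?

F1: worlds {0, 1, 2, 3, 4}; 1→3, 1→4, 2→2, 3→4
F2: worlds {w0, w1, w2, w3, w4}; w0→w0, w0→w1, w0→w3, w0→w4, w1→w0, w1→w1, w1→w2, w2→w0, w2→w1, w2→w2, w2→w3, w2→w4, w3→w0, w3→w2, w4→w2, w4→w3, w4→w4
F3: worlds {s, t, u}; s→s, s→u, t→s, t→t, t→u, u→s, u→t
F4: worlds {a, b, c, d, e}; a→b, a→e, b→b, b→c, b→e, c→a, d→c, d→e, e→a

Frame correspondent (Sahlqvist): ∀x ∀y ∀z (Rxy ∧ Ryz → Rxz) — i.e. transitivity.
F1: satisfies the condition.
F2: fails — Rw1w0 and Rw0w4 but not Rw1w4.
F3: fails — Rut and Rtu but not Ruu.
F4: fails — Rbc and Rca but not Rba.

F1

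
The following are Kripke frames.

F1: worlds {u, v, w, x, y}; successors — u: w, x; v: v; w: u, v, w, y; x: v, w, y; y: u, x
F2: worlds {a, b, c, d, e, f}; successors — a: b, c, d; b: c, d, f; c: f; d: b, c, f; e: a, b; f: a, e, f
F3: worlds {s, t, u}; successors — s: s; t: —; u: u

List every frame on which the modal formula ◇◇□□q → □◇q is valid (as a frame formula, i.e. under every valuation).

F3

Frame correspondent (Sahlqvist): ∀x ∀y ∀z ((xR²y ∧ xRz) → ∃w (yR²w ∧ zRw)) — i.e. a generalized confluence (Geach) condition.
F1: fails — wR²v, wRu but no t with vR²t and uRt.
F2: fails — eR²c, eRa but no w with cR²w and aRw.
F3: holds.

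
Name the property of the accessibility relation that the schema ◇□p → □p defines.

The Euclidean property

Equivalently (dual form): ◇p → □◇p.
Suppose ◇p→□◇p is valid. Take Rxy, Rxz and set V(p)={y}. Then ◇p at x, so □◇p at x, so ◇p at z, so some w with Rzw has p; w=y, i.e. Rzy. By symmetry of the argument, Ryz.
The converse is a direct semantic check.
Frame condition: ∀x ∀y ∀z (Rxy ∧ Rxz → Ryz).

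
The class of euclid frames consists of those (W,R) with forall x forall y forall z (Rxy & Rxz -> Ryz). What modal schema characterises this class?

◇ψ → □◇ψ

A defining formula is ◇ψ → □◇ψ (the 5 axiom).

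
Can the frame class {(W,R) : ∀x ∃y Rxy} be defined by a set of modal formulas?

Yes — defined by □q → ◇q

The condition is seriality. A defining modal formula is □q → ◇q.
Suppose □q→◇q is valid. At any x set V(q)=W. Then □q at x, so ◇q at x, so x has a successor.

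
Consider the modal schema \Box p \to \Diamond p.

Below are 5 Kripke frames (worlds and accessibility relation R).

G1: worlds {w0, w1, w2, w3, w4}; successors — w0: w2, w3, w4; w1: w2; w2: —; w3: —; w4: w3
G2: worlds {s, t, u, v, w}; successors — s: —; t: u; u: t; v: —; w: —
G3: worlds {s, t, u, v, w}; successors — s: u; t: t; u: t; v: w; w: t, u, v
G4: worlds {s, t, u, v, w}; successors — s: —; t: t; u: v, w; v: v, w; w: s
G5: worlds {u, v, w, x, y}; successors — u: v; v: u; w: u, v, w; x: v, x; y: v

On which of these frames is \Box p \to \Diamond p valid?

G3, G5

This is the axiom for seriality; its first-order frame correspondent is \forall x \exists y Rxy.
G1: fails — world w2 has no successor.
G2: fails — world s has no successor.
G3: ✓.
G4: fails — world s has no successor.
G5: ✓.
Valid on: G3, G5.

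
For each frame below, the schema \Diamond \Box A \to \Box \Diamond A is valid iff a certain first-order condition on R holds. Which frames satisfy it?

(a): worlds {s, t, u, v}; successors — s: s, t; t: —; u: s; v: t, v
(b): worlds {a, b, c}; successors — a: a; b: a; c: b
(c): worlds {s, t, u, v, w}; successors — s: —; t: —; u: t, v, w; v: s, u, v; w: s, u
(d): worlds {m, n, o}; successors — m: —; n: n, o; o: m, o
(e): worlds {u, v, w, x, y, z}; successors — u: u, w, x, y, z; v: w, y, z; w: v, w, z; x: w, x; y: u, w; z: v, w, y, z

(b), (e)

This is the axiom for convergence; its first-order frame correspondent is \forall x \forall y \forall z (Rxy \wedge Rxz \to \exists w (Ryw \wedge Rzw)).
(a): fails — Rss and Rst but s and t have no common successor.
(b): satisfies the condition.
(c): fails — Ruv and Rut but v and t have no common successor.
(d): fails — Rom and Rom but m and m have no common successor.
(e): satisfies the condition.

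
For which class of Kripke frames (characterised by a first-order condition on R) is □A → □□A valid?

transitivity: ∀x ∀y ∀z (Rxy ∧ Ryz → Rxz)

Suppose □A→□□A is valid. Take Rxy, Ryz and set V(A)={w : Rxw}. Then □A at x, so □□A at x, so □A at y, so A at z, i.e. Rxz.
The converse is a direct semantic check.
So the correspondent is transitivity.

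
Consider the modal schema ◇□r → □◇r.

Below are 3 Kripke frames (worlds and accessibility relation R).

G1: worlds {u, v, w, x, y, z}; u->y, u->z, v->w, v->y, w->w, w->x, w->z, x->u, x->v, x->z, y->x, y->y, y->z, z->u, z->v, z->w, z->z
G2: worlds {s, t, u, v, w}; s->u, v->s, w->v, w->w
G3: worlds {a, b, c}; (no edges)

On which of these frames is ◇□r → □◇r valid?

G1, G3

Frame correspondent (Sahlqvist): ∀x ∀y ∀z (Rxy ∧ Rxz → ∃w (Ryw ∧ Rzw)) — i.e. convergence.
G1: holds.
G2: fails — Rsu and Rsu but u and u have no common successor.
G3: holds.
Valid on: G1, G3.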